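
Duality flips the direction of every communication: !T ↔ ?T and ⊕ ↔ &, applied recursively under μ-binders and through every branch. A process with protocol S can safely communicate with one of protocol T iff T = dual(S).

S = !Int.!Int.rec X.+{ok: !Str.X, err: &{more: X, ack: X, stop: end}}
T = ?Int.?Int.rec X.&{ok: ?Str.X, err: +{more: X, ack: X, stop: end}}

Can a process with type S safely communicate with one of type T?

YES

!Int | ?Int  match
  !Int | ?Int  match
    rec X | rec X  match (μ self-dual)
      +{ok,err} | &{ok,err}  match same labels
        • ok:
          !Str | ?Str  match
            X | X  match
        • err:
          &{more,ack,stop} | +{more,ack,stop}  match same labels
            • more:
              X | X  match
            • ack:
              X | X  match
            • stop:
              end | end  match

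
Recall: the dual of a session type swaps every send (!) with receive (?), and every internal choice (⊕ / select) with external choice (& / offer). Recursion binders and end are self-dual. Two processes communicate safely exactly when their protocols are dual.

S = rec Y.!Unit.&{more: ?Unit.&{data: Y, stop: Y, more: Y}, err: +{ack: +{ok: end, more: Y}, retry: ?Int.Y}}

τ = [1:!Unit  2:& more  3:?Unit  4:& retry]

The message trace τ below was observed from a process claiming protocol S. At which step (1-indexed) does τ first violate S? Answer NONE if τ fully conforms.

4

@1 !Unit  ✓  residual = &{more: ?Unit.&{data: rec Y.…, stop: rec Y.…, more: rec Y.…}, err: +{ack: +{ok: end, more: rec Y.…}, retry: ?Int.rec Y.…}}
@2 & more  ✓  residual = ?Unit.&{data: rec Y.…, stop: rec Y.…, more: rec Y.…}
@3 ?Unit  ✓  residual = &{data: rec Y.…, stop: rec Y.…, more: rec Y.…}
@4 got & retry, protocol expects & data or & stop or & more  ✗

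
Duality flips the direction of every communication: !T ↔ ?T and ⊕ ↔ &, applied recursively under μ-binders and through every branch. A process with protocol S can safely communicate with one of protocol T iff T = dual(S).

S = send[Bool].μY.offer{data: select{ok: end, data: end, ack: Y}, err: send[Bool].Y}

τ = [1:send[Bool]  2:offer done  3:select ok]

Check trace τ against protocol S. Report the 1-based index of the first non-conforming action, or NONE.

2

@1 send[Bool]  ok  cont: μY.…
@2 got offer done, protocol expects offer data or offer err  ✗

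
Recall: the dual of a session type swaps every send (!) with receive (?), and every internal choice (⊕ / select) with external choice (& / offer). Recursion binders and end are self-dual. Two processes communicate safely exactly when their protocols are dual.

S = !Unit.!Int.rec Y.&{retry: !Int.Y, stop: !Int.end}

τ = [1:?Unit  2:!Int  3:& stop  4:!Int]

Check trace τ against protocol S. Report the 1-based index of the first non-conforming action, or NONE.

1

step 1: got ?Unit, protocol expects !Unit  ✗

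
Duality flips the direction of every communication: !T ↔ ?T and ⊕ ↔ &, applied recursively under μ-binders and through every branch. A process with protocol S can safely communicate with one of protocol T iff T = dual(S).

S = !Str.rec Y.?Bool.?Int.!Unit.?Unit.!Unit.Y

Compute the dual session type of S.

!Str ↦ ?Str
  rec Y ↦ rec Y  (rec unchanged)
    ?Bool ↦ !Bool
      ?Int ↦ !Int
        !Unit ↦ ?Unit
          ?Unit ↦ !Unit
            !Unit ↦ ?Unit
              Y ↦ Y

?Str.rec Y.!Bool.!Int.?Unit.!Unit.?Unit.Y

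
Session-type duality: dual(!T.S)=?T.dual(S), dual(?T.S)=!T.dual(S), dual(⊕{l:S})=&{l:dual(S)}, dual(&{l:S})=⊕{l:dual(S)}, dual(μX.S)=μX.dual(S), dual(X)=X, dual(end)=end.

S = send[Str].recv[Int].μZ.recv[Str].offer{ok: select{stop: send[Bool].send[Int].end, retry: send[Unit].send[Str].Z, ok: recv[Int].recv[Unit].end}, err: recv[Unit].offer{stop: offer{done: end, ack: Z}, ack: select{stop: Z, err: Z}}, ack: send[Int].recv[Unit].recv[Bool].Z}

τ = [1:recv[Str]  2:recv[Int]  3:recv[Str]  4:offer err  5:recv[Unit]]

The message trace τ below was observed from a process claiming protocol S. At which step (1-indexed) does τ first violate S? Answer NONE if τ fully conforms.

1

[1] got recv[Str], protocol expects send[Str]  ✗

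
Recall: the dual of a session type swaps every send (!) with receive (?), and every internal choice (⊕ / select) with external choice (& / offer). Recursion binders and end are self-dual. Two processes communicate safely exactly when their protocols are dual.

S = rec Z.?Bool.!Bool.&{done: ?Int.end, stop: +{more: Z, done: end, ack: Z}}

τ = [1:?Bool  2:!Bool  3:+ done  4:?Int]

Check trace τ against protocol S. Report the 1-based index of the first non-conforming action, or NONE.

3

@1 ?Bool  ✓  state: !Bool.&{done: ?Int.end, stop: +{more: rec Z.…, done: end, ack: rec Z.…}}
@2 !Bool  ✓  state: &{done: ?Int.end, stop: +{more: rec Z.…, done: end, ack: rec Z.…}}
@3 got + done, protocol expects & done or & stop  ✗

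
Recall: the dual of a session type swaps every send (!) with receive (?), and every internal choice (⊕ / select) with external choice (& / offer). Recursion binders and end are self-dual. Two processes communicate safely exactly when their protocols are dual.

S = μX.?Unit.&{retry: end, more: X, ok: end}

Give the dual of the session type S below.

μX.!Unit.⊕{retry: end, more: X, ok: end}

μX → μX  (rec unchanged)
  ?Unit → !Unit
    &{retry,more,ok} → ⊕{retry,more,ok}  (external→internal)
      • retry:
        end ↦ end
      • more:
        X ↦ X
      • ok:
        end ↦ end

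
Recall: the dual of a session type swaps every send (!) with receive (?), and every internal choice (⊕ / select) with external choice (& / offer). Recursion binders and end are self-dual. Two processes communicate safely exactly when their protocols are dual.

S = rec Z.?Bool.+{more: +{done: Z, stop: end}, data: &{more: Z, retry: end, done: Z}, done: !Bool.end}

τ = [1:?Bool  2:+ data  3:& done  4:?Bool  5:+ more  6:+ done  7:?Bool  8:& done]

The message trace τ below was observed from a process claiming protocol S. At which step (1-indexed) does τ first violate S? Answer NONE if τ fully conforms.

8

@1 ?Bool  ok  residual = +{more: +{done: rec Z.…, stop: end}, data: &{more: rec Z.…, retry: end, done: rec Z.…}, done: !Bool.end}
@2 + data  ok  residual = &{more: rec Z.…, retry: end, done: rec Z.…}
@3 & done  ok  residual = rec Z.…
@4 ?Bool  ok  residual = +{more: +{done: rec Z.…, stop: end}, data: &{more: rec Z.…, retry: end, done: rec Z.…}, done: !Bool.end}
@5 + more  ok  residual = +{done: rec Z.…, stop: end}
@6 + done  ok  residual = rec Z.…
@7 ?Bool  ok  residual = +{more: +{done: rec Z.…, stop: end}, data: &{more: rec Z.…, retry: end, done: rec Z.…}, done: !Bool.end}
@8 got & done, protocol expects + more or + data or + done  ✗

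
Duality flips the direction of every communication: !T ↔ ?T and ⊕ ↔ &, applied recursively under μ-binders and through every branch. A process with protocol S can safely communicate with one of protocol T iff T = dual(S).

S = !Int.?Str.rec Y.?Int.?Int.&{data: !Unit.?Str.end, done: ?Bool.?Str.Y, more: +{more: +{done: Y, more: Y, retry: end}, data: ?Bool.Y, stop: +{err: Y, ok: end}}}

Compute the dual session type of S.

!Int ↦ ?Int
  ?Str ↦ !Str
    rec Y ↦ rec Y  (rec unchanged)
      ?Int ↦ !Int
        ?Int ↦ !Int
          &{data,done,more} ↦ +{data,done,more}  (external→internal)
            • data:
              !Unit ↦ ?Unit
                ?Str ↦ !Str
                  end ↦ end
            • done:
              ?Bool ↦ !Bool
                ?Str ↦ !Str
                  Y ↦ Y
            • more:
              +{more,data,stop} ↦ &{more,data,stop}  (⊕→&)
                • more:
                  +{done,more,retry} ↦ &{done,more,retry}  (⊕→&)
                    • done:
                      Y ↦ Y
                    • more:
                      Y ↦ Y
                    • retry:
                      end ↦ end
                • data:
                  ?Bool ↦ !Bool
                    Y ↦ Y
                • stop:
                  +{err,ok} ↦ &{err,ok}  (⊕→&)
                    • err:
                      Y ↦ Y
                    • ok:
                      end ↦ end

?Int.!Str.rec Y.!Int.!Int.+{data: ?Unit.!Str.end, done: !Bool.!Str.Y, more: &{more: &{done: Y, more: Y, retry: end}, data: !Bool.Y, stop: &{err: Y, ok: end}}}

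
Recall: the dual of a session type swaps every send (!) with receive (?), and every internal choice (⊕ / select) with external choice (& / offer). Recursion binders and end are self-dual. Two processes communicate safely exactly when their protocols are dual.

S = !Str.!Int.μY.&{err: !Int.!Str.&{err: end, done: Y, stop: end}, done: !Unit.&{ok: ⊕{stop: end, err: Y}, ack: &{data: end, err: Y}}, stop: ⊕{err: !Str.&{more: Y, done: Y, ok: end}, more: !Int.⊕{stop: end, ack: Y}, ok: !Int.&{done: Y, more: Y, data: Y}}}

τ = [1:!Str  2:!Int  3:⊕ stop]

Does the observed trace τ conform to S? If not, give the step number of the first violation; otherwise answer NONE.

3

@1 !Str  match  residual = !Int.μY.…
@2 !Int  match  residual = μY.…
@3 got ⊕ stop, protocol expects & err or & done or & stop  ✗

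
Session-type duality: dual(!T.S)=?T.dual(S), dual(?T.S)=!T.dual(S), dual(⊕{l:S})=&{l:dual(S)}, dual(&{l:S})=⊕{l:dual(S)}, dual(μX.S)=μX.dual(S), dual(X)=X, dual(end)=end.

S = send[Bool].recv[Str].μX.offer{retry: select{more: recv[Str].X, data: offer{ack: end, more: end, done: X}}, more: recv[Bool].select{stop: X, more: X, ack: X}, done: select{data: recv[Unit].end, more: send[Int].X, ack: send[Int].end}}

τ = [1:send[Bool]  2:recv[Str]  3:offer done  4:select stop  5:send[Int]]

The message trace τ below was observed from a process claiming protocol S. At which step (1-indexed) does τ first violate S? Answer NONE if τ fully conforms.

4

step 1: send[Bool]  match  residual = recv[Str].μX.…
step 2: recv[Str]  match  residual = μX.…
step 3: offer done  match  residual = select{data: recv[Unit].end, more: send[Int].μX.…, ack: send[Int].end}
step 4: got select stop, protocol expects select data or select more or select ack  ✗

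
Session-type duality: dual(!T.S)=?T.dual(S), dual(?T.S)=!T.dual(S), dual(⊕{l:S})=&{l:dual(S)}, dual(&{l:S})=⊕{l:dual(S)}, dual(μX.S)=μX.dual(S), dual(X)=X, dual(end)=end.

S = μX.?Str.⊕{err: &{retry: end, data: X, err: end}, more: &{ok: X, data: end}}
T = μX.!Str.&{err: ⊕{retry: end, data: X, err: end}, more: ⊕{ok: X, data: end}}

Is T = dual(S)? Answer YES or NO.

μX ‖ μX  ok (binder kept)
  ?Str ‖ !Str  ok
    ⊕{err,more} ‖ &{err,more}  ok labels match
      case err:
        &{retry,data,err} ‖ ⊕{retry,data,err}  ok labels match
          case retry:
            end ‖ end  ok
          case data:
            X ‖ X  ok
          case err:
            end ‖ end  ok
      case more:
        &{ok,data} ‖ ⊕{ok,data}  ok labels match
          case ok:
            X ‖ X  ok
          case data:
            end ‖ end  ok

YES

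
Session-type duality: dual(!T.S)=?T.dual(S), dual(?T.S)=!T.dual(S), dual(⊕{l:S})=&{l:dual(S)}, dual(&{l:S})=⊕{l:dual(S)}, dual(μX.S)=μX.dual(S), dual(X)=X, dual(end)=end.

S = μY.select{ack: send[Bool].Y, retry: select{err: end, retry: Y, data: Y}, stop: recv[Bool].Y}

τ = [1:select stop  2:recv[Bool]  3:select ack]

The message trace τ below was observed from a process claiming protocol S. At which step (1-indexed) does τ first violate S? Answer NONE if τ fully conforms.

NONE

[1] select stop  match  state: recv[Bool].μY.…
[2] recv[Bool]  match  state: μY.…
[3] select ack  match  state: send[Bool].μY.…
τ conforms to S (length 3)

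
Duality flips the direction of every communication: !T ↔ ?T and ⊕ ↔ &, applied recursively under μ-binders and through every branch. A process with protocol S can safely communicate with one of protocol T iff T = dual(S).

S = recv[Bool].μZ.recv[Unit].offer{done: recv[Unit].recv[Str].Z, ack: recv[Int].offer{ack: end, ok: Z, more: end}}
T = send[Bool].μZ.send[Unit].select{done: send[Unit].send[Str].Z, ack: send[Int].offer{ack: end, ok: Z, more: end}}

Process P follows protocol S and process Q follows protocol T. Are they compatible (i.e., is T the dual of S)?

recv[Bool] | send[Bool]  ok
  μZ | μZ  ok (binder kept)
    recv[Unit] | send[Unit]  ok
      offer{done,ack} | select{done,ack}  ok labels match
        • done:
          recv[Unit] | send[Unit]  ok
            recv[Str] | send[Str]  ok
              Z | Z  ok
        • ack:
          recv[Int] | send[Int]  ok
            offer{ack,ok,more} | offer{ack,ok,more}  ✗ choice polarity not flipped — not dual

NO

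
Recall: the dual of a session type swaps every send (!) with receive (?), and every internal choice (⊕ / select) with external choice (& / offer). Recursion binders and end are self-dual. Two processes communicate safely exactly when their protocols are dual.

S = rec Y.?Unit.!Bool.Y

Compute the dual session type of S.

rec Y ↦ rec Y  (μ self-dual)
  ?Unit ↦ !Unit
    !Bool ↦ ?Bool
      Y ↦ Y

rec Y.!Unit.?Bool.Y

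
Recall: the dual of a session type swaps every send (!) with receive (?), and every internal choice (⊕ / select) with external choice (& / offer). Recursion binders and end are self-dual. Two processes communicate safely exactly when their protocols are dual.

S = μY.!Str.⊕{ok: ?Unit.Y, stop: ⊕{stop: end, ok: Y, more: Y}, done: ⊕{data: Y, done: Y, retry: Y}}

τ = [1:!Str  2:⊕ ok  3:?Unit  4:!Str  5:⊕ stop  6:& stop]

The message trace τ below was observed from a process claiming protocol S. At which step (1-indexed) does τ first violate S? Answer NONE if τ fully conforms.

6

@1 !Str  ok  state: ⊕{ok: ?Unit.μY.…, stop: ⊕{stop: end, ok: μY.…, more: μY.…}, done: ⊕{data: μY.…, done: μY.…, retry: μY.…}}
@2 ⊕ ok  ok  state: ?Unit.μY.…
@3 ?Unit  ok  state: μY.…
@4 !Str  ok  state: ⊕{ok: ?Unit.μY.…, stop: ⊕{stop: end, ok: μY.…, more: μY.…}, done: ⊕{data: μY.…, done: μY.…, retry: μY.…}}
@5 ⊕ stop  ok  state: ⊕{stop: end, ok: μY.…, more: μY.…}
@6 got & stop, protocol expects ⊕ stop or ⊕ ok or ⊕ more  ✗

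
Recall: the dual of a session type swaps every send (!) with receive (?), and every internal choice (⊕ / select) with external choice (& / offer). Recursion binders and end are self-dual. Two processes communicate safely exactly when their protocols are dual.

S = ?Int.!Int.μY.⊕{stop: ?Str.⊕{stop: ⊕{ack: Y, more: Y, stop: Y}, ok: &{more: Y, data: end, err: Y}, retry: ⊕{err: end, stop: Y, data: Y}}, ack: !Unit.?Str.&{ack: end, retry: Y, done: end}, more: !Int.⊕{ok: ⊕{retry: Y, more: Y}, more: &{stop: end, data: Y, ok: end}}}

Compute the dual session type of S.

?Int ↦ !Int
  !Int ↦ ?Int
    μY ↦ μY  (rec unchanged)
      ⊕{stop,ack,more} ↦ &{stop,ack,more}  (⊕→&)
        [stop]
          ?Str ↦ !Str
            ⊕{stop,ok,retry} ↦ &{stop,ok,retry}  (⊕→&)
              [stop]
                ⊕{ack,more,stop} ↦ &{ack,more,stop}  (⊕→&)
                  [ack]
                    dual(Y) = Y
                  [more]
                    dual(Y) = Y
                  [stop]
                    dual(Y) = Y
              [ok]
                &{more,data,err} ↦ ⊕{more,data,err}  (&→⊕)
                  [more]
                    dual(Y) = Y
                  [data]
                    dual(end) = end
                  [err]
                    dual(Y) = Y
              [retry]
                ⊕{err,stop,data} ↦ &{err,stop,data}  (⊕→&)
                  [err]
                    dual(end) = end
                  [stop]
                    dual(Y) = Y
                  [data]
                    dual(Y) = Y
        [ack]
          !Unit ↦ ?Unit
            ?Str ↦ !Str
              &{ack,retry,done} ↦ ⊕{ack,retry,done}  (&→⊕)
                [ack]
                  dual(end) = end
                [retry]
                  dual(Y) = Y
                [done]
                  dual(end) = end
        [more]
          !Int ↦ ?Int
            ⊕{ok,more} ↦ &{ok,more}  (⊕→&)
              [ok]
                ⊕{retry,more} ↦ &{retry,more}  (⊕→&)
                  [retry]
                    dual(Y) = Y
                  [more]
                    dual(Y) = Y
              [more]
                &{stop,data,ok} ↦ ⊕{stop,data,ok}  (&→⊕)
                  [stop]
                    dual(end) = end
                  [data]
                    dual(Y) = Y
                  [ok]
                    dual(end) = end

!Int.?Int.μY.&{stop: !Str.&{stop: &{ack: Y, more: Y, stop: Y}, ok: ⊕{more: Y, data: end, err: Y}, retry: &{err: end, stop: Y, data: Y}}, ack: ?Unit.!Str.⊕{ack: end, retry: Y, done: end}, more: ?Int.&{ok: &{retry: Y, more: Y}, more: ⊕{stop: end, data: Y, ok: end}}}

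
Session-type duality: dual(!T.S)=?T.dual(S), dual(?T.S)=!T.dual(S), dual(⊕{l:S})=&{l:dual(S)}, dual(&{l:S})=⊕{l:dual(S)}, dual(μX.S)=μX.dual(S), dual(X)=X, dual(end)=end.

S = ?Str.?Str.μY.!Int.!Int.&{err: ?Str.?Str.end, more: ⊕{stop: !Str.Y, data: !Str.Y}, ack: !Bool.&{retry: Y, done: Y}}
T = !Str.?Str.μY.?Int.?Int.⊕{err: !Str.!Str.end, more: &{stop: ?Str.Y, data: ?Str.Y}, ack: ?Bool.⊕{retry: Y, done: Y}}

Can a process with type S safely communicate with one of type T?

?Str ‖ !Str  ✓
  ?Str ‖ ?Str  ✗ same direction on both sides — not dual

NO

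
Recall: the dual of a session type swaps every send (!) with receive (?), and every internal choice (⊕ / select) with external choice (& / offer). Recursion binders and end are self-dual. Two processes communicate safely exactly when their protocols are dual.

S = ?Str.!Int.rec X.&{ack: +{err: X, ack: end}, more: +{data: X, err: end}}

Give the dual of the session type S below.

?Str = !Str
  !Int = ?Int
    rec X = rec X  (binder kept)
      &{ack,more} = +{ack,more}  (external→internal)
        [ack]
          +{err,ack} = &{err,ack}  (select→offer)
            [err]
              X ↦ X
            [ack]
              end ↦ end
        [more]
          +{data,err} = &{data,err}  (select→offer)
            [data]
              X ↦ X
            [err]
              end ↦ end

!Str.?Int.rec X.+{ack: &{err: X, ack: end}, more: &{data: X, err: end}}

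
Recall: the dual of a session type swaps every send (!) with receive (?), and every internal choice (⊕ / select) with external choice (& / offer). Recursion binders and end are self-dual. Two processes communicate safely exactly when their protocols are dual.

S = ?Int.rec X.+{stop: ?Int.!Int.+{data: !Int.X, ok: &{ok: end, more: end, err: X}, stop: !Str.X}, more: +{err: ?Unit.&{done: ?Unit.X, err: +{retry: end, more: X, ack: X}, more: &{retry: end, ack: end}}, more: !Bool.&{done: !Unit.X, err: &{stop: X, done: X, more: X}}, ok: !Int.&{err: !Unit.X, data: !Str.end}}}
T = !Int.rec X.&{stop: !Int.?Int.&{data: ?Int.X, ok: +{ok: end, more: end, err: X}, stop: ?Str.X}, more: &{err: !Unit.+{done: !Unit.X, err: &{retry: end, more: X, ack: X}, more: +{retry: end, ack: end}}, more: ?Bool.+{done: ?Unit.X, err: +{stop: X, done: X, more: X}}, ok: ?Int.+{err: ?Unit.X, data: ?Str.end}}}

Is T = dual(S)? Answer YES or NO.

?Int vs !Int  ok
  rec X vs rec X  ok (binder kept)
    +{stop,more} vs &{stop,more}  ok labels match
      case stop:
        ?Int vs !Int  ok
          !Int vs ?Int  ok
            +{data,ok,stop} vs &{data,ok,stop}  ok labels match
              case data:
                !Int vs ?Int  ok
                  X vs X  ok
              case ok:
                &{ok,more,err} vs +{ok,more,err}  ok labels match
                  case ok:
                    end vs end  ok
                  case more:
                    end vs end  ok
                  case err:
                    X vs X  ok
              case stop:
                !Str vs ?Str  ok
                  X vs X  ok
      case more:
        +{err,more,ok} vs &{err,more,ok}  ok labels match
          case err:
            ?Unit vs !Unit  ok
              &{done,err,more} vs +{done,err,more}  ok labels match
                case done:
                  ?Unit vs !Unit  ok
                    X vs X  ok
                case err:
                  +{retry,more,ack} vs &{retry,more,ack}  ok labels match
                    case retry:
                      end vs end  ok
                    case more:
                      X vs X  ok
                    case ack:
                      X vs X  ok
                case more:
                  &{retry,ack} vs +{retry,ack}  ok labels match
                    case retry:
                      end vs end  ok
                    case ack:
                      end vs end  ok
          case more:
            !Bool vs ?Bool  ok
              &{done,err} vs +{done,err}  ok labels match
                case done:
                  !Unit vs ?Unit  ok
                    X vs X  ok
                case err:
                  &{stop,done,more} vs +{stop,done,more}  ok labels match
                    case stop:
                      X vs X  ok
                    case done:
                      X vs X  ok
                    case more:
                      X vs X  ok
          case ok:
            !Int vs ?Int  ok
              &{err,data} vs +{err,data}  ok labels match
                case err:
                  !Unit vs ?Unit  ok
                    X vs X  ok
                case data:
                  !Str vs ?Str  ok
                    end vs end  ok

YES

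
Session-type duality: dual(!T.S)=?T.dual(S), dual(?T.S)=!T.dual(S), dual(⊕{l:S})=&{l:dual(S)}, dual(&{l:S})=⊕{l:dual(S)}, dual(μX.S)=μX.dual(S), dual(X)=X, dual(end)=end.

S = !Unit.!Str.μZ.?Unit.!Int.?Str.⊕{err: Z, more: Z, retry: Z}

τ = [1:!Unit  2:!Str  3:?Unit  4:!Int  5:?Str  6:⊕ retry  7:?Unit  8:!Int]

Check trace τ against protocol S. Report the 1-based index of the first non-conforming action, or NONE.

[1] !Unit  ok  now at !Str.μZ.…
[2] !Str  ok  now at μZ.…
[3] ?Unit  ok  now at !Int.?Str.⊕{err: μZ.…, more: μZ.…, retry: μZ.…}
[4] !Int  ok  now at ?Str.⊕{err: μZ.…, more: μZ.…, retry: μZ.…}
[5] ?Str  ok  now at ⊕{err: μZ.…, more: μZ.…, retry: μZ.…}
[6] ⊕ retry  ok  now at μZ.…
[7] ?Unit  ok  now at !Int.?Str.⊕{err: μZ.…, more: μZ.…, retry: μZ.…}
[8] !Int  ok  now at ?Str.⊕{err: μZ.…, more: μZ.…, retry: μZ.…}
τ conforms to S (length 8)

NONE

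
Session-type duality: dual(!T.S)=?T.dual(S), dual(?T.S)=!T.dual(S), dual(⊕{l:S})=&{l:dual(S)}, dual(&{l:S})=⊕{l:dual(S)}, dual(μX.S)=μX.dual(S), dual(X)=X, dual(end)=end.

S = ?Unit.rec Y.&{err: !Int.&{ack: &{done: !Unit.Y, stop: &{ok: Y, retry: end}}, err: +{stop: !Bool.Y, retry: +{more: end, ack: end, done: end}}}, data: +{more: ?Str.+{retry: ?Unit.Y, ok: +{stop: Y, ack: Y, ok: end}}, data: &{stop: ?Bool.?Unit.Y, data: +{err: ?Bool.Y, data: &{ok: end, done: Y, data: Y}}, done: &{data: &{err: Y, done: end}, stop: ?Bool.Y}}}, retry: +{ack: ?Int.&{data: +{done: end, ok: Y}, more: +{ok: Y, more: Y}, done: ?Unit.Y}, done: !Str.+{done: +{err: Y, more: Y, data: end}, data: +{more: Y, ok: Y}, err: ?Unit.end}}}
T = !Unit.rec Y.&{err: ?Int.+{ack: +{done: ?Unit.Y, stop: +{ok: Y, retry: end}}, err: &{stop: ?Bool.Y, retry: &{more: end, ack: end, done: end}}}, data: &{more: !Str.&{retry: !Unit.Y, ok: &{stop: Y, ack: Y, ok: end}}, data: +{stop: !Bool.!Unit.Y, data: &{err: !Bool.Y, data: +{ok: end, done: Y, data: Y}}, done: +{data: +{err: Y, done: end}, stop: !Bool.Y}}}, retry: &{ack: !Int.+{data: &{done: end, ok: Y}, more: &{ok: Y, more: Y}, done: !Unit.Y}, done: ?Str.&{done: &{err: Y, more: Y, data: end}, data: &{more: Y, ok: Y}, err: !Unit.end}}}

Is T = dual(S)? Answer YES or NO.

?Unit ‖ !Unit  ✓
  rec Y ‖ rec Y  ✓ (μ self-dual)
    &{err,data,retry} ‖ &{err,data,retry}  ✗ choice polarity not flipped — not dual

NO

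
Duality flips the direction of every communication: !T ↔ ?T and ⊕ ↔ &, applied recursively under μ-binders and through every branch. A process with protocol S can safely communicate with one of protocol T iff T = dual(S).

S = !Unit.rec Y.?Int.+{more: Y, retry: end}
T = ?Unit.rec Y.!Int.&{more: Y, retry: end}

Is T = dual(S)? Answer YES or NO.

YES

!Unit vs ?Unit  match
  rec Y vs rec Y  match (rec unchanged)
    ?Int vs !Int  match
      +{more,retry} vs &{more,retry}  match label sets agree
        [more]
          Y vs Y  match
        [retry]
          end vs end  match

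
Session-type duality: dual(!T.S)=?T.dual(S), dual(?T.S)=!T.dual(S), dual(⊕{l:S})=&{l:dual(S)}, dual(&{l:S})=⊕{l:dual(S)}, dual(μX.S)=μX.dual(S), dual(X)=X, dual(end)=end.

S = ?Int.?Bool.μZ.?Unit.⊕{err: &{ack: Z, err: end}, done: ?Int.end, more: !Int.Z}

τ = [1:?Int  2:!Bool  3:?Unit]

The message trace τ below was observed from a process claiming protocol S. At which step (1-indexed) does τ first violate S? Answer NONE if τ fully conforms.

@1 ?Int  ✓  cont: ?Bool.μZ.…
@2 got !Bool, protocol expects ?Bool  ✗

2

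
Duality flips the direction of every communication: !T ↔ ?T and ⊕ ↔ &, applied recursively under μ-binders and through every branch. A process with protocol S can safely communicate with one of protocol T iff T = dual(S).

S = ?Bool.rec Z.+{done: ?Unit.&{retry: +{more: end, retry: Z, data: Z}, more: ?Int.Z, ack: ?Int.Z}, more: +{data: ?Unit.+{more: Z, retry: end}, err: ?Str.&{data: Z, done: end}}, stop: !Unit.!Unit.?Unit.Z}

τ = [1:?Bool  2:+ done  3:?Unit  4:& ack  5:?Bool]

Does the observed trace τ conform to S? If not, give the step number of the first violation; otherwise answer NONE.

[1] ?Bool  ✓  cont: rec Z.…
[2] + done  ✓  cont: ?Unit.&{retry: +{more: end, retry: rec Z.…, data: rec Z.…}, more: ?Int.rec Z.…, ack: ?Int.rec Z.…}
[3] ?Unit  ✓  cont: &{retry: +{more: end, retry: rec Z.…, data: rec Z.…}, more: ?Int.rec Z.…, ack: ?Int.rec Z.…}
[4] & ack  ✓  cont: ?Int.rec Z.…
[5] got ?Bool, protocol expects ?Int  ✗

5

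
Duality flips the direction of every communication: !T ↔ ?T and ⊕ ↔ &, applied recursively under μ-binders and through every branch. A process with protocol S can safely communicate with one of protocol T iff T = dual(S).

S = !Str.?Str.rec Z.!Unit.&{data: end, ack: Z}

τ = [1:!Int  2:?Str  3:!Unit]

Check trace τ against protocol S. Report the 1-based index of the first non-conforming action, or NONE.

[1] got !Int, protocol expects !Str  ✗

1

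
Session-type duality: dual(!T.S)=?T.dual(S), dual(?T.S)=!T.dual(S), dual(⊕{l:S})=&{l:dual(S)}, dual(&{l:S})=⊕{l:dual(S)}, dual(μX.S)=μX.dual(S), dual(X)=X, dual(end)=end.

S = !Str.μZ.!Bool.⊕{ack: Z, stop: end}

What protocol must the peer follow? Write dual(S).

!Str = ?Str
  μZ = μZ  (μ self-dual)
    !Bool = ?Bool
      ⊕{ack,stop} = &{ack,stop}  (internal→external)
        • ack:
          Z ↦ Z
        • stop:
          end ↦ end

?Str.μZ.?Bool.&{ack: Z, stop: end}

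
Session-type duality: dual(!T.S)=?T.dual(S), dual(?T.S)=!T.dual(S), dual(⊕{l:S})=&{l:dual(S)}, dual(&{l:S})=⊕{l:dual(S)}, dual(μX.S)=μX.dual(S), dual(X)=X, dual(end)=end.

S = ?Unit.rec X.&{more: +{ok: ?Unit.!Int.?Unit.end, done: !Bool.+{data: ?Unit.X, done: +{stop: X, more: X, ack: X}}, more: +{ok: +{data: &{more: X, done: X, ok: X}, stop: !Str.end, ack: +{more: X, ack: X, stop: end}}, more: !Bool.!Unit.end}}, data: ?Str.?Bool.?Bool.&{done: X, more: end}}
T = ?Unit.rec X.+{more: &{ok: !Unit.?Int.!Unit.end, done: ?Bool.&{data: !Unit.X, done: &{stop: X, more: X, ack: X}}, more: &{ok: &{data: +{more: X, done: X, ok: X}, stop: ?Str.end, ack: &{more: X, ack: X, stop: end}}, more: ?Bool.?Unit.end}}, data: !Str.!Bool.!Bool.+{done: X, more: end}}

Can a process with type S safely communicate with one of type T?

NO

?Unit | ?Unit  ✗ same direction on both sides — not dual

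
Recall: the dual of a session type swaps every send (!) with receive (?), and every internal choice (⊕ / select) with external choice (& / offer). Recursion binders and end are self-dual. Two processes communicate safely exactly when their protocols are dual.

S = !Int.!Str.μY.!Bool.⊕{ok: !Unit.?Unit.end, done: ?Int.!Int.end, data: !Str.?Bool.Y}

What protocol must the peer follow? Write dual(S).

?Int.?Str.μY.?Bool.&{ok: ?Unit.!Unit.end, done: !Int.?Int.end, data: ?Str.!Bool.Y}

!Int = ?Int
  !Str = ?Str
    μY = μY  (μ self-dual)
      !Bool = ?Bool
        ⊕{ok,done,data} = &{ok,done,data}  (⊕→&)
          • ok:
            !Unit = ?Unit
              ?Unit = !Unit
                dual(end) = end
          • done:
            ?Int = !Int
              !Int = ?Int
                dual(end) = end
          • data:
            !Str = ?Str
              ?Bool = !Bool
                dual(Y) = Y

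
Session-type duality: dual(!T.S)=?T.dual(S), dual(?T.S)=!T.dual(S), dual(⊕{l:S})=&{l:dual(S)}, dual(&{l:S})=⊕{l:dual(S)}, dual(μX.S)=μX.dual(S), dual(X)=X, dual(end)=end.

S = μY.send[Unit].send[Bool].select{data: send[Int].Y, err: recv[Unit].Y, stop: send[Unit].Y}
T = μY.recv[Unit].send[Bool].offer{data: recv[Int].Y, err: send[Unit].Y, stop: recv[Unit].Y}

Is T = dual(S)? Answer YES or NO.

μY vs μY  ✓ (μ self-dual)
  send[Unit] vs recv[Unit]  ✓
    send[Bool] vs send[Bool]  ✗ same direction on both sides — not dual

NO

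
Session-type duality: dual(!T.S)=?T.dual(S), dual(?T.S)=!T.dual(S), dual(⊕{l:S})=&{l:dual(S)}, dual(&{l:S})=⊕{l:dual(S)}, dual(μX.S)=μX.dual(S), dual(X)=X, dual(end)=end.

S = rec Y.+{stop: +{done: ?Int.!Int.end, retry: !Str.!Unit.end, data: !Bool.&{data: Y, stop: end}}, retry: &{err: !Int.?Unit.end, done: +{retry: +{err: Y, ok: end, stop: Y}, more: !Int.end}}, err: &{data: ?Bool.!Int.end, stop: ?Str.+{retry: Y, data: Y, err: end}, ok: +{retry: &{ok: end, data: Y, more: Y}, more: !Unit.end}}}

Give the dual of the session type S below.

rec Y.&{stop: &{done: !Int.?Int.end, retry: ?Str.?Unit.end, data: ?Bool.+{data: Y, stop: end}}, retry: +{err: ?Int.!Unit.end, done: &{retry: &{err: Y, ok: end, stop: Y}, more: ?Int.end}}, err: +{data: !Bool.?Int.end, stop: !Str.&{retry: Y, data: Y, err: end}, ok: &{retry: +{ok: end, data: Y, more: Y}, more: ?Unit.end}}}

rec Y ↦ rec Y  (μ self-dual)
  +{stop,retry,err} ↦ &{stop,retry,err}  (select→offer)
    • stop:
      +{done,retry,data} ↦ &{done,retry,data}  (select→offer)
        • done:
          ?Int ↦ !Int
            !Int ↦ ?Int
              end ↦ end
        • retry:
          !Str ↦ ?Str
            !Unit ↦ ?Unit
              end ↦ end
        • data:
          !Bool ↦ ?Bool
            &{data,stop} ↦ +{data,stop}  (&→⊕)
              • data:
                Y ↦ Y
              • stop:
                end ↦ end
    • retry:
      &{err,done} ↦ +{err,done}  (&→⊕)
        • err:
          !Int ↦ ?Int
            ?Unit ↦ !Unit
              end ↦ end
        • done:
          +{retry,more} ↦ &{retry,more}  (select→offer)
            • retry:
              +{err,ok,stop} ↦ &{err,ok,stop}  (select→offer)
                • err:
                  Y ↦ Y
                • ok:
                  end ↦ end
                • stop:
                  Y ↦ Y
            • more:
              !Int ↦ ?Int
                end ↦ end
    • err:
      &{data,stop,ok} ↦ +{data,stop,ok}  (&→⊕)
        • data:
          ?Bool ↦ !Bool
            !Int ↦ ?Int
              end ↦ end
        • stop:
          ?Str ↦ !Str
            +{retry,data,err} ↦ &{retry,data,err}  (select→offer)
              • retry:
                Y ↦ Y
              • data:
                Y ↦ Y
              • err:
                end ↦ end
        • ok:
          +{retry,more} ↦ &{retry,more}  (select→offer)
            • retry:
              &{ok,data,more} ↦ +{ok,data,more}  (&→⊕)
                • ok:
                  end ↦ end
                • data:
                  Y ↦ Y
                • more:
                  Y ↦ Y
            • more:
              !Unit ↦ ?Unit
                end ↦ end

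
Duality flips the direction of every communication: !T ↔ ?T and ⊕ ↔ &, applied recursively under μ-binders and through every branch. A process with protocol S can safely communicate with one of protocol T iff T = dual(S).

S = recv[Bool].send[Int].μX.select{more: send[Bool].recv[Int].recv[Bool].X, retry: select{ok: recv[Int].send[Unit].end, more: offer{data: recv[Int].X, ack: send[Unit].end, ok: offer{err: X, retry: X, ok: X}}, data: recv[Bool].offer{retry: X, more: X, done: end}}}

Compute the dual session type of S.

recv[Bool] → send[Bool]
  send[Int] → recv[Int]
    μX → μX  (binder kept)
      select{more,retry} → offer{more,retry}  (select→offer)
        • more:
          send[Bool] → recv[Bool]
            recv[Int] → send[Int]
              recv[Bool] → send[Bool]
                X self-dual
        • retry:
          select{ok,more,data} → offer{ok,more,data}  (select→offer)
            • ok:
              recv[Int] → send[Int]
                send[Unit] → recv[Unit]
                  end self-dual
            • more:
              offer{data,ack,ok} → select{data,ack,ok}  (offer→select)
                • data:
                  recv[Int] → send[Int]
                    X self-dual
                • ack:
                  send[Unit] → recv[Unit]
                    end self-dual
                • ok:
                  offer{err,retry,ok} → select{err,retry,ok}  (offer→select)
                    • err:
                      X self-dual
                    • retry:
                      X self-dual
                    • ok:
                      X self-dual
            • data:
              recv[Bool] → send[Bool]
                offer{retry,more,done} → select{retry,more,done}  (offer→select)
                  • retry:
                    X self-dual
                  • more:
                    X self-dual
                  • done:
                    end self-dual

send[Bool].recv[Int].μX.offer{more: recv[Bool].send[Int].send[Bool].X, retry: offer{ok: send[Int].recv[Unit].end, more: select{data: send[Int].X, ack: recv[Unit].end, ok: select{err: X, retry: X, ok: X}}, data: send[Bool].select{retry: X, more: X, done: end}}}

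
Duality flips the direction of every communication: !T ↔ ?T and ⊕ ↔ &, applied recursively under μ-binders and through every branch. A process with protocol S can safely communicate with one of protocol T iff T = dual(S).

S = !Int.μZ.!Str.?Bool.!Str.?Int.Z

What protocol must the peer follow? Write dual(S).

!Int ↦ ?Int
  μZ ↦ μZ  (μ self-dual)
    !Str ↦ ?Str
      ?Bool ↦ !Bool
        !Str ↦ ?Str
          ?Int ↦ !Int
            Z ↦ Z

?Int.μZ.?Str.!Bool.?Str.!Int.Z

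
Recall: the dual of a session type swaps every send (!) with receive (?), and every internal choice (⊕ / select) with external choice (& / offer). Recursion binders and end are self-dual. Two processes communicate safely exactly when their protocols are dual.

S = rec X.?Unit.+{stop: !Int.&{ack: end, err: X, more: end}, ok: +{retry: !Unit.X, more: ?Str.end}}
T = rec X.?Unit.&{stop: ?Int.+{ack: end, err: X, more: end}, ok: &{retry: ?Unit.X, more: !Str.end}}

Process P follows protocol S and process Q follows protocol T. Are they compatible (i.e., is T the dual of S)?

NO

rec X vs rec X  match (rec unchanged)
  ?Unit vs ?Unit  ✗ same direction on both sides — not dual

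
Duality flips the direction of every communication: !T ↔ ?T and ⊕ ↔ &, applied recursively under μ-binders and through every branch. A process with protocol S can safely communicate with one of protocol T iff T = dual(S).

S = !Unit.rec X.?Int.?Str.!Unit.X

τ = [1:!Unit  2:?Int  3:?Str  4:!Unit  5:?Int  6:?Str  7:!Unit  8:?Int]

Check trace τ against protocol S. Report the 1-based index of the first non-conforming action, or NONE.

step 1: !Unit  ✓  residual = rec X.…
step 2: ?Int  ✓  residual = ?Str.!Unit.rec X.…
step 3: ?Str  ✓  residual = !Unit.rec X.…
step 4: !Unit  ✓  residual = rec X.…
step 5: ?Int  ✓  residual = ?Str.!Unit.rec X.…
step 6: ?Str  ✓  residual = !Unit.rec X.…
step 7: !Unit  ✓  residual = rec X.…
step 8: ?Int  ✓  residual = ?Str.!Unit.rec X.…
trace exhausted — no violation

NONE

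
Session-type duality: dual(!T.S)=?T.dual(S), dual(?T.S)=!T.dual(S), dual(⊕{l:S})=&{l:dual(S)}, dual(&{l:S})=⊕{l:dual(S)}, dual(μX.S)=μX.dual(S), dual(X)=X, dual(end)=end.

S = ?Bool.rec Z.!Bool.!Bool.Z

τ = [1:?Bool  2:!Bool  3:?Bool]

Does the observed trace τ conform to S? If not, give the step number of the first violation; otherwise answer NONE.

3

@1 ?Bool  ✓  state: rec Z.…
@2 !Bool  ✓  state: !Bool.rec Z.…
@3 got ?Bool, protocol expects !Bool  ✗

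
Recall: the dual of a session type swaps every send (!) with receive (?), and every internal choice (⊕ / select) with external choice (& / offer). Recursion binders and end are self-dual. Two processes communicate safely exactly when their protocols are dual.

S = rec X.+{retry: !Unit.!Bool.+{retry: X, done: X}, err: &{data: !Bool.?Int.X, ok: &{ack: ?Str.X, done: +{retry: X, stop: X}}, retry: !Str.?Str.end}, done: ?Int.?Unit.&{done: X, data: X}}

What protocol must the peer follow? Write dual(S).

rec X ↦ rec X  (μ self-dual)
  +{retry,err,done} ↦ &{retry,err,done}  (⊕→&)
    • retry:
      !Unit ↦ ?Unit
        !Bool ↦ ?Bool
          +{retry,done} ↦ &{retry,done}  (⊕→&)
            • retry:
              dual(X) = X
            • done:
              dual(X) = X
    • err:
      &{data,ok,retry} ↦ +{data,ok,retry}  (&→⊕)
        • data:
          !Bool ↦ ?Bool
            ?Int ↦ !Int
              dual(X) = X
        • ok:
          &{ack,done} ↦ +{ack,done}  (&→⊕)
            • ack:
              ?Str ↦ !Str
                dual(X) = X
            • done:
              +{retry,stop} ↦ &{retry,stop}  (⊕→&)
                • retry:
                  dual(X) = X
                • stop:
                  dual(X) = X
        • retry:
          !Str ↦ ?Str
            ?Str ↦ !Str
              dual(end) = end
    • done:
      ?Int ↦ !Int
        ?Unit ↦ !Unit
          &{done,data} ↦ +{done,data}  (&→⊕)
            • done:
              dual(X) = X
            • data:
              dual(X) = X

rec X.&{retry: ?Unit.?Bool.&{retry: X, done: X}, err: +{data: ?Bool.!Int.X, ok: +{ack: !Str.X, done: &{retry: X, stop: X}}, retry: ?Str.!Str.end}, done: !Int.!Unit.+{done: X, data: X}}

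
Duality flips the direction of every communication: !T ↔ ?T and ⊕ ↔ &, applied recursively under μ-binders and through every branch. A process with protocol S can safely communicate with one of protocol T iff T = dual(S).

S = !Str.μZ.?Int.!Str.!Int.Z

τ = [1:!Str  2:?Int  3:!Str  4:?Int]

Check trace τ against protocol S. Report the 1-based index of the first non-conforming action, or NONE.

[1] !Str  ✓  now at μZ.…
[2] ?Int  ✓  now at !Str.!Int.μZ.…
[3] !Str  ✓  now at !Int.μZ.…
[4] got ?Int, protocol expects !Int  ✗

4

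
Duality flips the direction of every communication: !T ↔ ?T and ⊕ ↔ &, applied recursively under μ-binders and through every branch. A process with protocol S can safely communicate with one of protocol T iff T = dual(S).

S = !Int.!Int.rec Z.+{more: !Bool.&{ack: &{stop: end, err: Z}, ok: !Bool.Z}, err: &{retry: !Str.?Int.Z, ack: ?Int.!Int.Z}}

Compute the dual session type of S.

?Int.?Int.rec Z.&{more: ?Bool.+{ack: +{stop: end, err: Z}, ok: ?Bool.Z}, err: +{retry: ?Str.!Int.Z, ack: !Int.?Int.Z}}

!Int ↦ ?Int
  !Int ↦ ?Int
    rec Z ↦ rec Z  (rec unchanged)
      +{more,err} ↦ &{more,err}  (select→offer)
        case more:
          !Bool ↦ ?Bool
            &{ack,ok} ↦ +{ack,ok}  (external→internal)
              case ack:
                &{stop,err} ↦ +{stop,err}  (external→internal)
                  case stop:
                    end self-dual
                  case err:
                    Z self-dual
              case ok:
                !Bool ↦ ?Bool
                  Z self-dual
        case err:
          &{retry,ack} ↦ +{retry,ack}  (external→internal)
            case retry:
              !Str ↦ ?Str
                ?Int ↦ !Int
                  Z self-dual
            case ack:
              ?Int ↦ !Int
                !Int ↦ ?Int
                  Z self-dual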